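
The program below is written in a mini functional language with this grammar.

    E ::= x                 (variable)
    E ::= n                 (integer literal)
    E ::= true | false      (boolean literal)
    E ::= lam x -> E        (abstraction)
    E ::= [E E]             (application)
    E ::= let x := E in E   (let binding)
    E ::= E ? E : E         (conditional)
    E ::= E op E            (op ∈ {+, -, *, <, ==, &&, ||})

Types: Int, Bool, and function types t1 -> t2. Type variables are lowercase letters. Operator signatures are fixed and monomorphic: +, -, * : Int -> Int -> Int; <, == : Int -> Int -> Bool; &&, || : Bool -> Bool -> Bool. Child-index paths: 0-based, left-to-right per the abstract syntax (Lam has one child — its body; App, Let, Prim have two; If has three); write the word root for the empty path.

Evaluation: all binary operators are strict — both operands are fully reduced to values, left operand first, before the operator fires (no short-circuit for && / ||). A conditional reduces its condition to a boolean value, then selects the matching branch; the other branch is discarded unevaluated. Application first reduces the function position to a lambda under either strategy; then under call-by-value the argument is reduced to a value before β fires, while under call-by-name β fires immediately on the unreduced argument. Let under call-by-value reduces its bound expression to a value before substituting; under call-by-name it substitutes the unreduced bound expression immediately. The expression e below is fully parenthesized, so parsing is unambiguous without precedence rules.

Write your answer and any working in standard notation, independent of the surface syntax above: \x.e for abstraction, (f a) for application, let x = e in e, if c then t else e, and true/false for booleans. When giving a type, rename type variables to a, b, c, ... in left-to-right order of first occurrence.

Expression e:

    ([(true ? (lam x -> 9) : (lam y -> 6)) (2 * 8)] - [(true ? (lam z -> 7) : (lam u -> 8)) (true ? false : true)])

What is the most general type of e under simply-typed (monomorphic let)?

Working:
  unify Bool ~ Bool
\x._ : a -> Int
\y._ : b -> Int
  unify a -> Int ~ b -> Int
  unify a ~ b
  unify Int ~ Int
  unify Int ~ Int
  unify Int ~ Int
  unify b -> Int ~ Int -> c
  unify b ~ Int
  unify Int ~ c
_ _ : Int
  unify Int ~ Int
  unify Bool ~ Bool
\z._ : d -> Int
\u._ : e -> Int
  unify d -> Int ~ e -> Int
  unify d ~ e
  unify Int ~ Int
  unify Bool ~ Bool
  unify Bool ~ Bool
  unify e -> Int ~ Bool -> f
  unify e ~ Bool
  unify Int ~ f
_ _ : Int
  unify Int ~ Int

Answer: Int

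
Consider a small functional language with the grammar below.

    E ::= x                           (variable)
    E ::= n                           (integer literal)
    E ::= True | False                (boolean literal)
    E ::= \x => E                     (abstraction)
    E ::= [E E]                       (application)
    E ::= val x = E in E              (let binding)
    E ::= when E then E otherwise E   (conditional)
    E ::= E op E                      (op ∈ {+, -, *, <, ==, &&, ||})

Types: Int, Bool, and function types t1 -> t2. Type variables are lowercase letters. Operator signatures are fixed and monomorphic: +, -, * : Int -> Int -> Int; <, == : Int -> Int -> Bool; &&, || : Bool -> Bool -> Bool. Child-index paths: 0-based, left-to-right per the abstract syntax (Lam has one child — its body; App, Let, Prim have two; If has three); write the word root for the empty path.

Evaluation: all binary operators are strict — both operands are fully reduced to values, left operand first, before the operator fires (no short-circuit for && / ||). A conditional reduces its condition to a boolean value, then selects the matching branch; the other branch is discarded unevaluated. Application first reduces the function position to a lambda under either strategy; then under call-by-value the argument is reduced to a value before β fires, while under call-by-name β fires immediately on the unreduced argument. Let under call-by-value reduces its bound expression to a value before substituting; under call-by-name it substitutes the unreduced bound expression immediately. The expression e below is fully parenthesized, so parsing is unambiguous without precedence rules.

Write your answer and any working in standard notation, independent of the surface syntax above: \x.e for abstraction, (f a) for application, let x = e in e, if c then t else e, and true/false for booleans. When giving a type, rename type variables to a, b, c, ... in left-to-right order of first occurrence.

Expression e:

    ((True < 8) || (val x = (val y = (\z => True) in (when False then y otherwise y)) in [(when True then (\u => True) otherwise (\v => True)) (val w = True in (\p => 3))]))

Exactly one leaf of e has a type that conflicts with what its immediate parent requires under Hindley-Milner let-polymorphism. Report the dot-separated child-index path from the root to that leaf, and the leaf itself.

Working:
  unify Bool ~ Int
  FAIL: mismatch Bool ~ Int

Answer: 0.0 : true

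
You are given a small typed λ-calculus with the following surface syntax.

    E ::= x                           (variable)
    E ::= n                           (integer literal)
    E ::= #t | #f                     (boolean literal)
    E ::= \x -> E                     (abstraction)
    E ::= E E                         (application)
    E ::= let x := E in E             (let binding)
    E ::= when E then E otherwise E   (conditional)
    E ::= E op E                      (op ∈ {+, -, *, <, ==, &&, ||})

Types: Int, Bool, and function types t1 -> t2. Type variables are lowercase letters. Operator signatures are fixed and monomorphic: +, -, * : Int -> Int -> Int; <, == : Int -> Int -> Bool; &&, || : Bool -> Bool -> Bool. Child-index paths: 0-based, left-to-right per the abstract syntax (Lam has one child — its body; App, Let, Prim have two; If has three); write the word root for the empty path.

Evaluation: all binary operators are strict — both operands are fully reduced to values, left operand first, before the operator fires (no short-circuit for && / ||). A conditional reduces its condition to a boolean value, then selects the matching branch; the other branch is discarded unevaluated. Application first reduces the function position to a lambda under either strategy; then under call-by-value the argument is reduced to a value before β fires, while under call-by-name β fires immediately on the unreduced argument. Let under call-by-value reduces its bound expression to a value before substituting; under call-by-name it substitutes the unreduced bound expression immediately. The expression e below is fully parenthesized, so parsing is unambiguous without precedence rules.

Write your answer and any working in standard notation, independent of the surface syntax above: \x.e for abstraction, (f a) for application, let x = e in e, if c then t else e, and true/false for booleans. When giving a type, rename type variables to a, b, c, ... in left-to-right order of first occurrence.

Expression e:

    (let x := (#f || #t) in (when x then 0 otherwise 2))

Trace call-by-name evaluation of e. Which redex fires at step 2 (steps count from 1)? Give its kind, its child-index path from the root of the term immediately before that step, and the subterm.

Trace:
step 0: (let x = (false || true) in (if x then 0 else 2))
step 1: [let@root] (if (false || true) then 0 else 2)
step 2: [delta@0] (if true then 0 else 2)

Answer: delta at 0 : (false || true)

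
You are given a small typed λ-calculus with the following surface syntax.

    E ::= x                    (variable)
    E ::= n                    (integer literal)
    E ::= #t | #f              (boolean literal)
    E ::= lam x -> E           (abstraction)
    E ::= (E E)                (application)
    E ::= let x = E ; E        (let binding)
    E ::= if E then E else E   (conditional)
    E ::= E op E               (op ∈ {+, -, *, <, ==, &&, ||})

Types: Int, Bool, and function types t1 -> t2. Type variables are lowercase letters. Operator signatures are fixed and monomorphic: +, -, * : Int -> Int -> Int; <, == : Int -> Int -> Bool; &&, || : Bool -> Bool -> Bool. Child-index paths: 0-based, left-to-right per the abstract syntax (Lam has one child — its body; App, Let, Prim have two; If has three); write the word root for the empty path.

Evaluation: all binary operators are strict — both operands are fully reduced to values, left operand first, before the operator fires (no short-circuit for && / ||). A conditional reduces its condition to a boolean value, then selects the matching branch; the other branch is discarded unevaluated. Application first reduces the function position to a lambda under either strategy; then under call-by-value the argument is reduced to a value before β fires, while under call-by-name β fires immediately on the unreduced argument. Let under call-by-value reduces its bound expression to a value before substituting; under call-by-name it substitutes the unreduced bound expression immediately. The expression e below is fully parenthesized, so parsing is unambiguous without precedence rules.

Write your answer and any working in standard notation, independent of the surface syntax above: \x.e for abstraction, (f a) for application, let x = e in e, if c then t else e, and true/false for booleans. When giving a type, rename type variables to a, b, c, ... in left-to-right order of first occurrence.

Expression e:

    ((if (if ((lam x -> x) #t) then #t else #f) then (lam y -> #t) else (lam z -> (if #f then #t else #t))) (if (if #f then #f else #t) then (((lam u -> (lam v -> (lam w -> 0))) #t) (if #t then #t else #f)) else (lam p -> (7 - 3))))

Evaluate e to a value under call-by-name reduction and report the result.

Derivation:
step 0: ((if (if ((\x.x) true) then true else false) then (\y.true) else (\z.(if false then true else true))) (if (if false then false else true) then (((\u.(\v.(\w.0))) true) (if true then true else false)) else (\p.(7 - 3))))
step 1: [beta@0.0.0] ((if (if true then true else false) then (\y.true) else (\z.(if false then true else true))) (if (if false then false else true) then (((\u.(\v.(\w.0))) true) (if true then true else false)) else (\p.(7 - 3))))
step 2: [if@0.0] ((if true then (\y.true) else (\z.(if false then true else true))) (if (if false then false else true) then (((\u.(\v.(\w.0))) true) (if true then true else false)) else (\p.(7 - 3))))
step 3: [if@0] ((\y.true) (if (if false then false else true) then (((\u.(\v.(\w.0))) true) (if true then true else false)) else (\p.(7 - 3))))
step 4: [beta@root] true

Answer: true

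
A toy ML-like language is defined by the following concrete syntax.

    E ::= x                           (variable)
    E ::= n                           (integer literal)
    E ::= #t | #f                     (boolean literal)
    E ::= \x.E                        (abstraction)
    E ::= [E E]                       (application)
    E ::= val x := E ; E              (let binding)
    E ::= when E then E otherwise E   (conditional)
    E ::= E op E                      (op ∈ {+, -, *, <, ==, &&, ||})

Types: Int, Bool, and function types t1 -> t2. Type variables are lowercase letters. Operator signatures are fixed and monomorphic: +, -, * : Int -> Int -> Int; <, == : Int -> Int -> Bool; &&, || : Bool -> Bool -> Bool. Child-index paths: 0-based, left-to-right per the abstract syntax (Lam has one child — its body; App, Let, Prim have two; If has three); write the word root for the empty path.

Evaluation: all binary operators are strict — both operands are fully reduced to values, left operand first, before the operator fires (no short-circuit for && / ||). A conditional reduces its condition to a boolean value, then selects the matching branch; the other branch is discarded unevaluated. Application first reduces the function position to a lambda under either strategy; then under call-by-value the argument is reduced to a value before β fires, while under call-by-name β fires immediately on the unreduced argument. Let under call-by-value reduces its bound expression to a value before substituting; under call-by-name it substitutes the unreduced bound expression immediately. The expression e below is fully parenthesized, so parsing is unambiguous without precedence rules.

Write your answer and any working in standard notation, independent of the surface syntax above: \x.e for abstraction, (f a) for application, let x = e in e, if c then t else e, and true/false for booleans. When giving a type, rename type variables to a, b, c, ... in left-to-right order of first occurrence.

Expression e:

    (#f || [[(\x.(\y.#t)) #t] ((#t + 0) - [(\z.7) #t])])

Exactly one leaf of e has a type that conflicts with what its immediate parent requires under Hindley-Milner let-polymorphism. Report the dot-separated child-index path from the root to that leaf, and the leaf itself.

Working:
  unify Bool ~ Bool
\y._ : b -> Bool
\x._ : a -> b -> Bool
  unify a -> b -> Bool ~ Bool -> c
  unify a ~ Bool
  unify b -> Bool ~ c
_ _ : b -> Bool
  unify Bool ~ Int
  FAIL: mismatch Bool ~ Int

Answer: 1.1.0.0 : true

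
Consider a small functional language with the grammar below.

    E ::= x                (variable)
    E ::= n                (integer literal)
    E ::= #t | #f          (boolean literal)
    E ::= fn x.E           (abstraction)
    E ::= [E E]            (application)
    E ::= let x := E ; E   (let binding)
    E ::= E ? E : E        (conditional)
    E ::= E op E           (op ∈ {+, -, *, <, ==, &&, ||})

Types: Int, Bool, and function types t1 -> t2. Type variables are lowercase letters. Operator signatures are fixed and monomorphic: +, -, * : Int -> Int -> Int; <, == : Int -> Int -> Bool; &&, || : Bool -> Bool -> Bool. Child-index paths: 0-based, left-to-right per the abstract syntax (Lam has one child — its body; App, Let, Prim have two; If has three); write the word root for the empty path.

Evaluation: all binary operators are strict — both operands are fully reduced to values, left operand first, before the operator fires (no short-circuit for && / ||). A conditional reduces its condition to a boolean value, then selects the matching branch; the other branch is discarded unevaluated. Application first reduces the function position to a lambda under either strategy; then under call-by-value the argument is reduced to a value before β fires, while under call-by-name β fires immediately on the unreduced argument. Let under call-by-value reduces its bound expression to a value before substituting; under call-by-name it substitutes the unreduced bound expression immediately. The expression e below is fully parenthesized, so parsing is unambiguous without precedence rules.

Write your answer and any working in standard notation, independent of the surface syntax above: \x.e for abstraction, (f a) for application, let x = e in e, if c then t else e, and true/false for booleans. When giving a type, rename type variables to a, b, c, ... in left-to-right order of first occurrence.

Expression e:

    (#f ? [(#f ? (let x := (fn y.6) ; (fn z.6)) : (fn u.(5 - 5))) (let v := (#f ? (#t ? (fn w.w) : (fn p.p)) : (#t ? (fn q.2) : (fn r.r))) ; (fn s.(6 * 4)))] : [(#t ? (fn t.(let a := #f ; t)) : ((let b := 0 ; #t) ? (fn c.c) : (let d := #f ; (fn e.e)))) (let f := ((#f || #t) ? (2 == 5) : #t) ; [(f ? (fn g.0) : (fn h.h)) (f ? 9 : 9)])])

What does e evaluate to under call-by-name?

Derivation:
step 0: (if false then ((if false then (let x = (\y.6) in (\z.6)) else (\u.(5 - 5))) (let v = (if false then (if true then (\w.w) else (\p.p)) else (if true then (\q.2) else (\r.r))) in (\s.(6 * 4)))) else ((if true then (\t.(let a = false in t)) else (if (let b = 0 in true) then (\c.c) else (let d = false in (\e.e)))) (let f = (if (false || true) then (2 == 5) else true) in ((if f then (\g.0) else (\h.h)) (if f then 9 else 9)))))
step 1: [if@root] ((if true then (\t.(let a = false in t)) else (if (let b = 0 in true) then (\c.c) else (let d = false in (\e.e)))) (let f = (if (false || true) then (2 == 5) else true) in ((if f then (\g.0) else (\h.h)) (if f then 9 else 9))))
step 2: [if@0] ((\t.(let a = false in t)) (let f = (if (false || true) then (2 == 5) else true) in ((if f then (\g.0) else (\h.h)) (if f then 9 else 9))))
step 3: [beta@root] (let a = false in (let f = (if (false || true) then (2 == 5) else true) in ((if f then (\g.0) else (\h.h)) (if f then 9 else 9))))
step 4: [let@root] (let f = (if (false || true) then (2 == 5) else true) in ((if f then (\g.0) else (\h.h)) (if f then 9 else 9)))
step 5: [let@root] ((if (if (false || true) then (2 == 5) else true) then (\g.0) else (\h.h)) (if (if (false || true) then (2 == 5) else true) then 9 else 9))
step 6: [delta@0.0.0] ((if (if true then (2 == 5) else true) then (\g.0) else (\h.h)) (if (if (false || true) then (2 == 5) else true) then 9 else 9))
step 7: [if@0.0] ((if (2 == 5) then (\g.0) else (\h.h)) (if (if (false || true) then (2 == 5) else true) then 9 else 9))
step 8: [delta@0.0] ((if false then (\g.0) else (\h.h)) (if (if (false || true) then (2 == 5) else true) then 9 else 9))
step 9: [if@0] ((\h.h) (if (if (false || true) then (2 == 5) else true) then 9 else 9))
step 10: [beta@root] (if (if (false || true) then (2 == 5) else true) then 9 else 9)
step 11: [delta@0.0] (if (if true then (2 == 5) else true) then 9 else 9)
step 12: [if@0] (if (2 == 5) then 9 else 9)
step 13: [delta@0] (if false then 9 else 9)
step 14: [if@root] 9

Answer: 9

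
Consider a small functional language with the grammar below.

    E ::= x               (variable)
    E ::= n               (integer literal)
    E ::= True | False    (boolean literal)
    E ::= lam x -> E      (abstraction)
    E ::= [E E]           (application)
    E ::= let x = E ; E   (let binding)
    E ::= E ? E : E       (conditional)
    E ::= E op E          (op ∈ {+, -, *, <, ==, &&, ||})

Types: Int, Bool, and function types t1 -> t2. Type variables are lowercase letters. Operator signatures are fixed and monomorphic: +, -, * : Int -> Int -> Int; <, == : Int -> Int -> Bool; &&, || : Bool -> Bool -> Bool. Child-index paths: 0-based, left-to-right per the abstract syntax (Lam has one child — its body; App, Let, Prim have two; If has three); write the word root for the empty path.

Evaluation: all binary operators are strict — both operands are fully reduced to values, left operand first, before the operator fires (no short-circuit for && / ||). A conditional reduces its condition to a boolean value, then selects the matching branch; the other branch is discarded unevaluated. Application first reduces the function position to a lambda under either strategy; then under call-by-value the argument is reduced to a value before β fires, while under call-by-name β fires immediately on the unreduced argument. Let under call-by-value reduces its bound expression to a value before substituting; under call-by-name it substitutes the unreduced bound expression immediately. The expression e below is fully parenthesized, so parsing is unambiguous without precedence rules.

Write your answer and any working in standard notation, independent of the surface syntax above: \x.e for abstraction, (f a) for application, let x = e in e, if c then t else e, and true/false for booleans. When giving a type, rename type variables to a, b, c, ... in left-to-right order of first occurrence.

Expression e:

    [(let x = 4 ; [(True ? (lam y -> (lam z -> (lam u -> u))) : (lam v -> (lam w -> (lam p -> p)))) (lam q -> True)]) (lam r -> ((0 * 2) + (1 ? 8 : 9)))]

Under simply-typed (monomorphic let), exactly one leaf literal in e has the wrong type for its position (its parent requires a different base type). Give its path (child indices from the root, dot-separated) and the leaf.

Answer: 1.0.1.0 : 1

Trace:
let x : Int
  unify Bool ~ Bool
u : c
\u._ : c -> c
\z._ : b -> c -> c
\y._ : a -> b -> c -> c
p : f
\p._ : f -> f
\w._ : e -> f -> f
\v._ : d -> e -> f -> f
  unify a -> b -> c -> c ~ d -> e -> f -> f
  unify a ~ d
  unify b -> c -> c ~ e -> f -> f
  unify b ~ e
  unify c -> c ~ f -> f
  unify c ~ f
  unify f ~ f
\q._ : g -> Bool
  unify d -> e -> f -> f ~ (g -> Bool) -> h
  unify d ~ g -> Bool
  unify e -> f -> f ~ h
_ _ : e -> f -> f
  unify Int ~ Int
  unify Int ~ Int
  unify Int ~ Int
  unify Int ~ Bool
  FAIL: mismatch Int ~ Bool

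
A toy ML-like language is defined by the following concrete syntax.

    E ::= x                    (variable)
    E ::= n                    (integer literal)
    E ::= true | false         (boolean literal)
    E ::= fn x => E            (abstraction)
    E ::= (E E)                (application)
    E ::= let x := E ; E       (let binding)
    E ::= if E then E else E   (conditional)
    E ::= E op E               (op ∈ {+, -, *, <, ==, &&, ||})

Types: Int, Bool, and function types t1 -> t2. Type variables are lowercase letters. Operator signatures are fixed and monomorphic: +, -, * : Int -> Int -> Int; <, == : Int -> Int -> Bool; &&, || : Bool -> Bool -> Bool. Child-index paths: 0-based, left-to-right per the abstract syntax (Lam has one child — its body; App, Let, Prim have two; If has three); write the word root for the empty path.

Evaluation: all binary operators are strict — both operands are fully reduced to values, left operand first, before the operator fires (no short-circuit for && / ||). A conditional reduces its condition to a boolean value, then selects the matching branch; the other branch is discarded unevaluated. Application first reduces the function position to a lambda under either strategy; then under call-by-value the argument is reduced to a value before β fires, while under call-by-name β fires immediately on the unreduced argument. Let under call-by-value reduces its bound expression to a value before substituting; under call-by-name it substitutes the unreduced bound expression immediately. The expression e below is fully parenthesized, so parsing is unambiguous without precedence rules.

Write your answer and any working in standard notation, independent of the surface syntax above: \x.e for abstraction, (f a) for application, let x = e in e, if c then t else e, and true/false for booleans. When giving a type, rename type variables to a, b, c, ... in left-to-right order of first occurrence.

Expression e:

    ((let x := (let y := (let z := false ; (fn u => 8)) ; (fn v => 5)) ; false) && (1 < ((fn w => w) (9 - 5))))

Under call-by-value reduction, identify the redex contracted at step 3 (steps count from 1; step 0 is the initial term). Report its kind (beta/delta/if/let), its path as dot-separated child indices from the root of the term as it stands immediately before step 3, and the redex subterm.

Answer: let at 0 : (let x = (\v.5) in false)

Working:
step 0: ((let x = (let y = (let z = false in (\u.8)) in (\v.5)) in false) && (1 < ((\w.w) (9 - 5))))
step 1: [let@0.0.0] ((let x = (let y = (\u.8) in (\v.5)) in false) && (1 < ((\w.w) (9 - 5))))
step 2: [let@0.0] ((let x = (\v.5) in false) && (1 < ((\w.w) (9 - 5))))
step 3: [let@0] (false && (1 < ((\w.w) (9 - 5))))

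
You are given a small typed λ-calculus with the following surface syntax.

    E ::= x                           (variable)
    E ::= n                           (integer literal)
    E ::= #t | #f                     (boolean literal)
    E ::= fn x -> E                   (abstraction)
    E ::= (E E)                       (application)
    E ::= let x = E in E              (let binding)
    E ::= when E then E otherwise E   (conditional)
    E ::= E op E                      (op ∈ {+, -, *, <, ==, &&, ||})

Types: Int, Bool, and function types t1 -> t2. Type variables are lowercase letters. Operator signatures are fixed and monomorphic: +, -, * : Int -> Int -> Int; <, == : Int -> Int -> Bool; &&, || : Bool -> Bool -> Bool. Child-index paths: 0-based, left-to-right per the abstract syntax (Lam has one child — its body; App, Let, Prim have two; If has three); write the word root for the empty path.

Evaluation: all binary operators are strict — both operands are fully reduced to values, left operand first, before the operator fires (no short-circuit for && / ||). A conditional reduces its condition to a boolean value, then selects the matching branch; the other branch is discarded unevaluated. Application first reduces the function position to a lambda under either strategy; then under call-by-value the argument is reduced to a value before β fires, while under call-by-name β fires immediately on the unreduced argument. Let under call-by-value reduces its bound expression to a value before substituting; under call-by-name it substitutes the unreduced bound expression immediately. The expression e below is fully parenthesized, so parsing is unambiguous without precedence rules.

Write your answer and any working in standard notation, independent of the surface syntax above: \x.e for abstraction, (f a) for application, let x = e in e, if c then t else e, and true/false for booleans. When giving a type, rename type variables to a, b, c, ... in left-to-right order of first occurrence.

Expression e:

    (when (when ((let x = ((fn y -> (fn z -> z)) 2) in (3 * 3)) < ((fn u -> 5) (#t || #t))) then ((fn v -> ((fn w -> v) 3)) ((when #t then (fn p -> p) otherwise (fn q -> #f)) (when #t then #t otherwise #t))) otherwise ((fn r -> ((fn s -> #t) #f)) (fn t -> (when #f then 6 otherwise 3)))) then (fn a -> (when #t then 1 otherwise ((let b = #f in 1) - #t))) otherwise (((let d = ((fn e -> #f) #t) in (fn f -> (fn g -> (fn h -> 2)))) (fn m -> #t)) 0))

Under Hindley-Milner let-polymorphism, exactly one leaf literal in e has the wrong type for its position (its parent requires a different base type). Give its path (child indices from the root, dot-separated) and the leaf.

Answer: 1.0.2.1 : true

Working:
z : b
\z._ : b -> b
\y._ : a -> b -> b
  unify a -> b -> b ~ Int -> c
  unify a ~ Int
  unify b -> b ~ c
_ _ : b -> b
let x : forall. b -> b
  unify Int ~ Int
  unify Int ~ Int
  unify Int ~ Int
\u._ : d -> Int
  unify Bool ~ Bool
  unify Bool ~ Bool
  unify d -> Int ~ Bool -> e
  unify d ~ Bool
  unify Int ~ e
_ _ : Int
  unify Int ~ Int
  unify Bool ~ Bool
v : f
\w._ : g -> f
  unify g -> f ~ Int -> h
  unify g ~ Int
  unify f ~ h
_ _ : h
\v._ : h -> h
  unify Bool ~ Bool
p : i
\p._ : i -> i
\q._ : j -> Bool
  unify i -> i ~ j -> Bool
  unify i ~ j
  unify j ~ Bool
  unify Bool ~ Bool
  unify Bool ~ Bool
  unify Bool -> Bool ~ Bool -> k
  unify Bool ~ Bool
  unify Bool ~ k
_ _ : Bool
  unify h -> h ~ Bool -> l
  unify h ~ Bool
  unify Bool ~ l
_ _ : Bool
\s._ : n -> Bool
  unify n -> Bool ~ Bool -> o
  unify n ~ Bool
  unify Bool ~ o
_ _ : Bool
\r._ : m -> Bool
  unify Bool ~ Bool
  unify Int ~ Int
\t._ : p -> Int
  unify m -> Bool ~ (p -> Int) -> q
  unify m ~ p -> Int
  unify Bool ~ q
_ _ : Bool
  unify Bool ~ Bool
  unify Bool ~ Bool
  unify Bool ~ Bool
let b : Bool
  unify Int ~ Int
  unify Bool ~ Int
  FAIL: mismatch Bool ~ Int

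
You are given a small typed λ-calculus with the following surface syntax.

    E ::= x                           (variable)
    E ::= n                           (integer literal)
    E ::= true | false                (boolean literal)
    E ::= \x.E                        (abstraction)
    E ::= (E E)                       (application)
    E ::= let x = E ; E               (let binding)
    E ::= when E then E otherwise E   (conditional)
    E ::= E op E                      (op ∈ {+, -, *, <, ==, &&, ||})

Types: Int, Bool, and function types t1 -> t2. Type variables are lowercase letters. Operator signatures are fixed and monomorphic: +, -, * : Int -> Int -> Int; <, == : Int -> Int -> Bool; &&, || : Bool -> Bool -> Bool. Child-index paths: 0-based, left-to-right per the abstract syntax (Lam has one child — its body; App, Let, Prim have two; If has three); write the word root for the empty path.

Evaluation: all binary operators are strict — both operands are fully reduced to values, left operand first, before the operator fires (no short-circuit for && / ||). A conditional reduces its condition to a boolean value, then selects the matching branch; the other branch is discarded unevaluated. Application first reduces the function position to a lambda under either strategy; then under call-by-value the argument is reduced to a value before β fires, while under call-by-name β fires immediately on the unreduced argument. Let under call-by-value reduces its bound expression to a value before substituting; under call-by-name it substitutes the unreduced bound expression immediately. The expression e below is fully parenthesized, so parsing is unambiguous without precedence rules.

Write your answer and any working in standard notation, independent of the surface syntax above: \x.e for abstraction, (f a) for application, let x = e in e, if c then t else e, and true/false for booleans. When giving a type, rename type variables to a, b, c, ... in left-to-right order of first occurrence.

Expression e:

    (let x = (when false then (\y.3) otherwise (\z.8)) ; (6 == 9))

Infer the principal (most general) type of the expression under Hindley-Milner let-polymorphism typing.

Answer: Bool

Working:
  unify Bool ~ Bool
\y._ : a -> Int
\z._ : b -> Int
  unify a -> Int ~ b -> Int
  unify a ~ b
  unify Int ~ Int
let x : forall. b -> Int
  unify Int ~ Int
  unify Int ~ Int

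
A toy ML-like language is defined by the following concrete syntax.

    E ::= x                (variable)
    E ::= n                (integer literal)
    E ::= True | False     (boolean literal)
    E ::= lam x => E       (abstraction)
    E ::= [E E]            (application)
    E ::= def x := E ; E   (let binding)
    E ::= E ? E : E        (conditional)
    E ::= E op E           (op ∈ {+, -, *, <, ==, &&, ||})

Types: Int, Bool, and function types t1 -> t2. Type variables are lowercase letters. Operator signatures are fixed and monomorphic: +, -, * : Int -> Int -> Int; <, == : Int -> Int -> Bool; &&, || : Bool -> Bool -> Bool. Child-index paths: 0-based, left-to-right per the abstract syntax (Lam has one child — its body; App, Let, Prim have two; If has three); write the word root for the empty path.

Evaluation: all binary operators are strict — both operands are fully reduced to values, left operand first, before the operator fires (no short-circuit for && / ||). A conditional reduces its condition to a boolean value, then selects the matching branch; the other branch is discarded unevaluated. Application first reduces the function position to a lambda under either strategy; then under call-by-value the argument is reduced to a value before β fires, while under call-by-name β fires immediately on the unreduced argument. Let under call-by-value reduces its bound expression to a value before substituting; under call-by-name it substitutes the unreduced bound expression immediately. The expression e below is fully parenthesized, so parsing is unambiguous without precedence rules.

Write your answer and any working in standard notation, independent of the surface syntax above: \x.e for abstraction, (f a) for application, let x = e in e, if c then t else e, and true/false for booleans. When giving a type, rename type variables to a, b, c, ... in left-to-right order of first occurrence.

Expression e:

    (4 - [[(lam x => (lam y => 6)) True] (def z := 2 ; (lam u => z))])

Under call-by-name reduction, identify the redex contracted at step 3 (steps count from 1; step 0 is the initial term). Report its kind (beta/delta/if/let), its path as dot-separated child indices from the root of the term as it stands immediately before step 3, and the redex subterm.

Answer: delta at root : (4 - 6)

Working:
step 0: (4 - (((\x.(\y.6)) true) (let z = 2 in (\u.z))))
step 1: [beta@1.0] (4 - ((\y.6) (let z = 2 in (\u.z))))
step 2: [beta@1] (4 - 6)
step 3: [delta@root] -2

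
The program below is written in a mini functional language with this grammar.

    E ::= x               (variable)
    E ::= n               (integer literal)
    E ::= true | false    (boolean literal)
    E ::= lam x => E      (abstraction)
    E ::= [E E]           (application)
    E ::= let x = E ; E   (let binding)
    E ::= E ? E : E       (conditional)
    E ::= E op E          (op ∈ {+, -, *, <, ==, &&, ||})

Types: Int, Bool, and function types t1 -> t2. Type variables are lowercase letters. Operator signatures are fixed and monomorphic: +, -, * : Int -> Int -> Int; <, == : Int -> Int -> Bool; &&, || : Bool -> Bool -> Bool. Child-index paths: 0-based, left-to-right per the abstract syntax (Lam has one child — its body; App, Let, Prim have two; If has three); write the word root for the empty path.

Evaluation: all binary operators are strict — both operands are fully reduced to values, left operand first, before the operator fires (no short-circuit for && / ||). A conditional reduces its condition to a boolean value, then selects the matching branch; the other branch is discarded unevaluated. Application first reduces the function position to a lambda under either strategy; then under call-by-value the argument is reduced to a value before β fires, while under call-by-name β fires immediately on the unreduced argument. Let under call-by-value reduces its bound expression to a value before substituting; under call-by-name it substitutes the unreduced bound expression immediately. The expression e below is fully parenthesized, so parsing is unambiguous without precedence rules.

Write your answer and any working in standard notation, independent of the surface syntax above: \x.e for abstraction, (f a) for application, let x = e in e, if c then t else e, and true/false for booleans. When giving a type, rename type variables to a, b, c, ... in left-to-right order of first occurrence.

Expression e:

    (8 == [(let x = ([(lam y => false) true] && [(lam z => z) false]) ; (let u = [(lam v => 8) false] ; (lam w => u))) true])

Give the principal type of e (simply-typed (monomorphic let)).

Answer: Bool

Working:
  unify Int ~ Int
\y._ : a -> Bool
  unify a -> Bool ~ Bool -> b
  unify a ~ Bool
  unify Bool ~ b
_ _ : Bool
  unify Bool ~ Bool
z : c
\z._ : c -> c
  unify c -> c ~ Bool -> d
  unify c ~ Bool
  unify Bool ~ d
_ _ : Bool
  unify Bool ~ Bool
let x : Bool
\v._ : e -> Int
  unify e -> Int ~ Bool -> f
  unify e ~ Bool
  unify Int ~ f
_ _ : Int
let u : Int
u : Int
\w._ : g -> Int
  unify g -> Int ~ Bool -> h
  unify g ~ Bool
  unify Int ~ h
_ _ : Int
  unify Int ~ Int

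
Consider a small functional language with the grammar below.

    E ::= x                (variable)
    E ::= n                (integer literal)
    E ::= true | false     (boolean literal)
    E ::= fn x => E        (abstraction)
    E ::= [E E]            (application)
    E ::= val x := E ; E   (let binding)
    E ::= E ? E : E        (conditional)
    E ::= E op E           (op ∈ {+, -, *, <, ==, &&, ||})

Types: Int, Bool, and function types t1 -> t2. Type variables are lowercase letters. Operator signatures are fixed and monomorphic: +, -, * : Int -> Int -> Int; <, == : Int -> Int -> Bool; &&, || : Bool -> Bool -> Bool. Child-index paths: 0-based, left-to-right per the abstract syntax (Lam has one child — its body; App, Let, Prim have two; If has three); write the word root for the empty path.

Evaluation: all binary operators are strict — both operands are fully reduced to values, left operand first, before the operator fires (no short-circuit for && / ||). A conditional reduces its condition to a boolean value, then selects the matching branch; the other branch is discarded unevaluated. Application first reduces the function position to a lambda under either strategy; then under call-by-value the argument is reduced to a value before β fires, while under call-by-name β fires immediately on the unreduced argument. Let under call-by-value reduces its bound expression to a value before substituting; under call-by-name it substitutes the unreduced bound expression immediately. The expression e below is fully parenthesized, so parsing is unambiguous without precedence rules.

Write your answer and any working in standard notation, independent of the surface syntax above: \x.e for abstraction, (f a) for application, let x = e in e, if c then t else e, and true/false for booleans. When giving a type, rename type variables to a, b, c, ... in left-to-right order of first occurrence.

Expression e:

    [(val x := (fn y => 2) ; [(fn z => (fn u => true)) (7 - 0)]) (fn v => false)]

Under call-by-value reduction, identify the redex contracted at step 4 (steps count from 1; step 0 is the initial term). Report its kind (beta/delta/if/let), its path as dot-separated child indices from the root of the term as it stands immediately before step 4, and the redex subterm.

Answer: beta at root : ((\u.true) (\v.false))

Derivation:
step 0: ((let x = (\y.2) in ((\z.(\u.true)) (7 - 0))) (\v.false))
step 1: [let@0] (((\z.(\u.true)) (7 - 0)) (\v.false))
step 2: [delta@0.1] (((\z.(\u.true)) 7) (\v.false))
step 3: [beta@0] ((\u.true) (\v.false))
step 4: [beta@root] true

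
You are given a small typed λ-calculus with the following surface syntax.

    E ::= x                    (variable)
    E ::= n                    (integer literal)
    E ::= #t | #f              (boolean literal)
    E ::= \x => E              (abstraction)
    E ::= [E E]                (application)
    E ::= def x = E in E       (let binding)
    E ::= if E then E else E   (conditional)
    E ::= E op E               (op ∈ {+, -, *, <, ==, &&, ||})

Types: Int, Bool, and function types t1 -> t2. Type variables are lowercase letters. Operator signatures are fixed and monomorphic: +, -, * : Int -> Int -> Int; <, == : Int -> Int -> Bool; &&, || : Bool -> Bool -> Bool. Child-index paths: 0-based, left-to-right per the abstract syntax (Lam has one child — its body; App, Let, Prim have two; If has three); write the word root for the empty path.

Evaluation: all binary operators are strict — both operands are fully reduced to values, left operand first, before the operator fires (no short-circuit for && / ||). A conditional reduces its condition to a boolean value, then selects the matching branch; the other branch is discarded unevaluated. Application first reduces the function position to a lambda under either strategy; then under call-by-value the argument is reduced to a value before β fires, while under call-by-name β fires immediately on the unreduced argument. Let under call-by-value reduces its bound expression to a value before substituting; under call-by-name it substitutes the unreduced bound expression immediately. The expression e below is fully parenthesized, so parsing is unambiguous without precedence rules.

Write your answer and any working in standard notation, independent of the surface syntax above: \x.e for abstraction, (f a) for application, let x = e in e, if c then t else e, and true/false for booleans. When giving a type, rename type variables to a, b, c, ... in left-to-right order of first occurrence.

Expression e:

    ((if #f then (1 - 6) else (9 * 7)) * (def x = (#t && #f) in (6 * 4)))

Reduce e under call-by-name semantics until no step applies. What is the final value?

Trace:
step 0: ((if false then (1 - 6) else (9 * 7)) * (let x = (true && false) in (6 * 4)))
step 1: [if@0] ((9 * 7) * (let x = (true && false) in (6 * 4)))
step 2: [delta@0] (63 * (let x = (true && false) in (6 * 4)))
step 3: [let@1] (63 * (6 * 4))
step 4: [delta@1] (63 * 24)
step 5: [delta@root] 1512

Answer: 1512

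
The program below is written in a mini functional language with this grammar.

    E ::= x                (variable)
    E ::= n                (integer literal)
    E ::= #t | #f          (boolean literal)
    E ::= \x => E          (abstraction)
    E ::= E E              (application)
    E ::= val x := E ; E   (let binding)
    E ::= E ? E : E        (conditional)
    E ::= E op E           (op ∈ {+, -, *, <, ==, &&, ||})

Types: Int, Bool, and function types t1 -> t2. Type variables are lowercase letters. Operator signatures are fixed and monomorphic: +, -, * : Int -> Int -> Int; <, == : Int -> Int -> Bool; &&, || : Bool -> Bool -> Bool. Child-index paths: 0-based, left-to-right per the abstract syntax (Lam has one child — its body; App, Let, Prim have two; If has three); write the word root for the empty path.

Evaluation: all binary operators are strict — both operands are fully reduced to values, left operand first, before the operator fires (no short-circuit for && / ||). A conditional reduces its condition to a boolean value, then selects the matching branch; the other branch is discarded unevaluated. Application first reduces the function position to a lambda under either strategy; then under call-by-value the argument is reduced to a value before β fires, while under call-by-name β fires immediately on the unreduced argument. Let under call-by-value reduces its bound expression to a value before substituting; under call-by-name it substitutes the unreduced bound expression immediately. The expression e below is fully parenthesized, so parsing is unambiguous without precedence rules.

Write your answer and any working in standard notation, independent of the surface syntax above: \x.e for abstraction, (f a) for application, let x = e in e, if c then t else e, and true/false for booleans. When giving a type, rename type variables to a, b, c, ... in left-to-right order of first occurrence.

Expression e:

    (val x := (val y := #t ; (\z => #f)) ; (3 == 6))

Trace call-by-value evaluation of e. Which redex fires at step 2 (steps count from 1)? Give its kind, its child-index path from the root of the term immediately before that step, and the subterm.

Derivation:
step 0: (let x = (let y = true in (\z.false)) in (3 == 6))
step 1: [let@0] (let x = (\z.false) in (3 == 6))
step 2: [let@root] (3 == 6)

Answer: let at root : (let x = (\z.false) in (3 == 6))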